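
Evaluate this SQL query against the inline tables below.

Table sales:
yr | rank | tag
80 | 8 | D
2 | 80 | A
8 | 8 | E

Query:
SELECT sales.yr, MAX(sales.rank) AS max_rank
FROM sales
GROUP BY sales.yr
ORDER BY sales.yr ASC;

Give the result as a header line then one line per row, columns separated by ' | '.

After GROUP BY (3 rows):
sales.yr | max_rank
80 | 8
2 | 80
8 | 8
After ORDER BY (3 rows):
sales.yr | max_rank
2 | 80
8 | 8
80 | 8

== RESULT ==
sales.yr | max_rank
2 | 80
8 | 8
80 | 8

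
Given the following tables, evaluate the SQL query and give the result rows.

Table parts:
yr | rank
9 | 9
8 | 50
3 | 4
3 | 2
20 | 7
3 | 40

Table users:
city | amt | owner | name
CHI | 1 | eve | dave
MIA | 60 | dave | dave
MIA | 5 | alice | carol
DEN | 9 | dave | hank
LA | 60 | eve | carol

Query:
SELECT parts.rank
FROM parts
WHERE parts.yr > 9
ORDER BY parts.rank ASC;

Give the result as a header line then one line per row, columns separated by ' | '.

After WHERE (1 rows):
parts.yr | parts.rank
20 | 7
After SELECT (1 rows):
parts.rank
7
After ORDER BY (1 rows):
parts.rank
7

== RESULT ==
parts.rank
7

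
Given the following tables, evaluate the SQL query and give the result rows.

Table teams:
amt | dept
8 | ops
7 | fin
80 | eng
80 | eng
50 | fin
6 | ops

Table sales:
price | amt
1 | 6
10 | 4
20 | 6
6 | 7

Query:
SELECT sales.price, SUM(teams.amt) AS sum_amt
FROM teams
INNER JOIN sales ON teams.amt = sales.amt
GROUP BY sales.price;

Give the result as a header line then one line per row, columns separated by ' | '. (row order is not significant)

After JOIN sales (3 rows):
teams.amt | teams.dept | sales.price | sales.amt
7 | fin | 6 | 7
6 | ops | 1 | 6
6 | ops | 20 | 6
After GROUP BY (3 rows):
sales.price | sum_amt
6 | 7
1 | 6
20 | 6

== RESULT ==
sales.price | sum_amt
6 | 7
1 | 6
20 | 6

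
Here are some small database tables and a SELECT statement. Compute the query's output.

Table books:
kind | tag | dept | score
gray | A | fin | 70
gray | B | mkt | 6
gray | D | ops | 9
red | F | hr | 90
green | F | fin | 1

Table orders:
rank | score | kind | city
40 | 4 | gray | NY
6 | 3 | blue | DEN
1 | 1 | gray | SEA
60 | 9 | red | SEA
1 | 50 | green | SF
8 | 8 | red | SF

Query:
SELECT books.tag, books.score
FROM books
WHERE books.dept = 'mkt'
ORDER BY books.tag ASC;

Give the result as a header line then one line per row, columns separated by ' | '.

After WHERE (1 rows):
books.kind | books.tag | books.dept | books.score
gray | B | mkt | 6
After SELECT (1 rows):
books.tag | books.score
B | 6
After ORDER BY (1 rows):
books.tag | books.score
B | 6

== RESULT ==
books.tag | books.score
B | 6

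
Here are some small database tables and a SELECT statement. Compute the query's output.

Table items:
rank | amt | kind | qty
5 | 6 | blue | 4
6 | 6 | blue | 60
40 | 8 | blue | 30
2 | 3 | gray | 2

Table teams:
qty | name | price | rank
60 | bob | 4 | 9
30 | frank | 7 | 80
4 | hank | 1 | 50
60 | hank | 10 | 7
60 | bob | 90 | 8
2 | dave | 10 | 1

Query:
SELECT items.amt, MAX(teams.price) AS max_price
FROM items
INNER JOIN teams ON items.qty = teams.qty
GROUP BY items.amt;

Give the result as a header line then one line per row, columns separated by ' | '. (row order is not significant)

== RESULT ==
items.amt | max_price
6 | 90
8 | 7
3 | 10

Derivation:
After JOIN teams (6 rows):
items.rank | items.amt | items.kind | items.qty | teams.qty | teams.name | teams.price | teams.rank
5 | 6 | blue | 4 | 4 | hank | 1 | 50
6 | 6 | blue | 60 | 60 | bob | 4 | 9
6 | 6 | blue | 60 | 60 | hank | 10 | 7
6 | 6 | blue | 60 | 60 | bob | 90 | 8
40 | 8 | blue | 30 | 30 | frank | 7 | 80
2 | 3 | gray | 2 | 2 | dave | 10 | 1
After GROUP BY (3 rows):
items.amt | max_price
6 | 90
8 | 7
3 | 10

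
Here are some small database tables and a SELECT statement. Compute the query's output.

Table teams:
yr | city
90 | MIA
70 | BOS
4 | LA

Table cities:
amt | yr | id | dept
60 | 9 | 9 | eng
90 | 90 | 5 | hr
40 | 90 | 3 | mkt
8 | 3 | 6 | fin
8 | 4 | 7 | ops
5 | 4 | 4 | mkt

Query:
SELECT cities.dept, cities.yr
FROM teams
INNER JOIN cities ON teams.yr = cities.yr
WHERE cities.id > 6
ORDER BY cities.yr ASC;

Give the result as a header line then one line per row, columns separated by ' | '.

== RESULT ==
cities.dept | cities.yr
ops | 4

Derivation:
After JOIN cities (4 rows):
teams.yr | teams.city | cities.amt | cities.yr | cities.id | cities.dept
90 | MIA | 90 | 90 | 5 | hr
90 | MIA | 40 | 90 | 3 | mkt
4 | LA | 8 | 4 | 7 | ops
4 | LA | 5 | 4 | 4 | mkt
After WHERE (1 rows):
teams.yr | teams.city | cities.amt | cities.yr | cities.id | cities.dept
4 | LA | 8 | 4 | 7 | ops
After SELECT (1 rows):
cities.dept | cities.yr
ops | 4
After ORDER BY (1 rows):
cities.dept | cities.yr
ops | 4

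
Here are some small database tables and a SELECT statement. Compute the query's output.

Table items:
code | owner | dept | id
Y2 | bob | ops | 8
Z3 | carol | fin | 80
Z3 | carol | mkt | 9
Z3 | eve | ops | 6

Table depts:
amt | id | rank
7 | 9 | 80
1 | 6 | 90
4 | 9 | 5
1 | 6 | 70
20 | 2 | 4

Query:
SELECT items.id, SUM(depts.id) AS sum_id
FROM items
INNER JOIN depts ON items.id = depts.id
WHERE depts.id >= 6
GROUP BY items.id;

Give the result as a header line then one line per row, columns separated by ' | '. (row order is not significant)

After JOIN depts (4 rows):
items.code | items.owner | items.dept | items.id | depts.amt | depts.id | depts.rank
Z3 | carol | mkt | 9 | 7 | 9 | 80
Z3 | carol | mkt | 9 | 4 | 9 | 5
Z3 | eve | ops | 6 | 1 | 6 | 90
Z3 | eve | ops | 6 | 1 | 6 | 70
After WHERE (4 rows):
items.code | items.owner | items.dept | items.id | depts.amt | depts.id | depts.rank
Z3 | carol | mkt | 9 | 7 | 9 | 80
Z3 | carol | mkt | 9 | 4 | 9 | 5
Z3 | eve | ops | 6 | 1 | 6 | 90
Z3 | eve | ops | 6 | 1 | 6 | 70
After GROUP BY (2 rows):
items.id | sum_id
9 | 18
6 | 12

== RESULT ==
items.id | sum_id
9 | 18
6 | 12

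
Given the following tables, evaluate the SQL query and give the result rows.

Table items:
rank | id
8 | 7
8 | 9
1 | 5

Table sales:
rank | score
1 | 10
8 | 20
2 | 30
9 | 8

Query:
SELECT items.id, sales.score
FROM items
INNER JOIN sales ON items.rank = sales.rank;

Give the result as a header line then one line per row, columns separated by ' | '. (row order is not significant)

After JOIN sales (3 rows):
items.rank | items.id | sales.rank | sales.score
8 | 7 | 8 | 20
8 | 9 | 8 | 20
1 | 5 | 1 | 10
After SELECT (3 rows):
items.id | sales.score
7 | 20
9 | 20
5 | 10

== RESULT ==
items.id | sales.score
7 | 20
9 | 20
5 | 10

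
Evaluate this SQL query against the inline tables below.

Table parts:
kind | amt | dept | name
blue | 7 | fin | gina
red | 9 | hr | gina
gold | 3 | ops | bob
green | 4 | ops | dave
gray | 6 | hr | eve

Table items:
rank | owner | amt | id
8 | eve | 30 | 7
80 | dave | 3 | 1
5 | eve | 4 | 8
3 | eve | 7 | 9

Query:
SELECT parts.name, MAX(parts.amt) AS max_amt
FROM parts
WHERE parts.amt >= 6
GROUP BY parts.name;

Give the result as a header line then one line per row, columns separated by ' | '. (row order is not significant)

After WHERE (3 rows):
parts.kind | parts.amt | parts.dept | parts.name
blue | 7 | fin | gina
red | 9 | hr | gina
gray | 6 | hr | eve
After GROUP BY (2 rows):
parts.name | max_amt
gina | 9
eve | 6

== RESULT ==
parts.name | max_amt
gina | 9
eve | 6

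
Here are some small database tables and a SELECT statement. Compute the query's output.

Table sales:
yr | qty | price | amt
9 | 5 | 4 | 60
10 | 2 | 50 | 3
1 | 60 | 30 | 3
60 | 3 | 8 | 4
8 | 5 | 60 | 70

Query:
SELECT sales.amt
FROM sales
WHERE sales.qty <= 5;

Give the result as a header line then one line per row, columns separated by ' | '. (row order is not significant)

== RESULT ==
sales.amt
60
3
4
70

Derivation:
After WHERE (4 rows):
sales.yr | sales.qty | sales.price | sales.amt
9 | 5 | 4 | 60
10 | 2 | 50 | 3
60 | 3 | 8 | 4
8 | 5 | 60 | 70
After SELECT (4 rows):
sales.amt
60
3
4
70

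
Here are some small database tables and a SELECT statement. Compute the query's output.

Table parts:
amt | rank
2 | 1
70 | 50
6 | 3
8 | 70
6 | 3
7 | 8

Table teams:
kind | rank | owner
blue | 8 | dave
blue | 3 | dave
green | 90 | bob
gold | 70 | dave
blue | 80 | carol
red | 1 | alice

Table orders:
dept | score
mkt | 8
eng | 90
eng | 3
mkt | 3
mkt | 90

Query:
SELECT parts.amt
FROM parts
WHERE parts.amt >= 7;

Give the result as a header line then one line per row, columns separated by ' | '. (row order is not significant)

== RESULT ==
parts.amt
70
8
7

Derivation:
After WHERE (3 rows):
parts.amt | parts.rank
70 | 50
8 | 70
7 | 8
After SELECT (3 rows):
parts.amt
70
8
7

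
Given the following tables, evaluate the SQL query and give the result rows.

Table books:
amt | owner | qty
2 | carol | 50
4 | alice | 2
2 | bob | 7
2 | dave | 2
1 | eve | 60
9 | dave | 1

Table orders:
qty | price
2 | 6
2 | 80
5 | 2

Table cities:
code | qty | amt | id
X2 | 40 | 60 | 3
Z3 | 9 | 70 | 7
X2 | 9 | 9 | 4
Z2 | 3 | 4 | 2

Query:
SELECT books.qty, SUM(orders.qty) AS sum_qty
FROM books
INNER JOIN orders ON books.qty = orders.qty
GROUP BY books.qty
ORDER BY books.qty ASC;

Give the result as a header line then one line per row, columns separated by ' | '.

After JOIN orders (4 rows):
books.amt | books.owner | books.qty | orders.qty | orders.price
4 | alice | 2 | 2 | 6
4 | alice | 2 | 2 | 80
2 | dave | 2 | 2 | 6
2 | dave | 2 | 2 | 80
After GROUP BY (1 rows):
books.qty | sum_qty
2 | 8
After ORDER BY (1 rows):
books.qty | sum_qty
2 | 8

== RESULT ==
books.qty | sum_qty
2 | 8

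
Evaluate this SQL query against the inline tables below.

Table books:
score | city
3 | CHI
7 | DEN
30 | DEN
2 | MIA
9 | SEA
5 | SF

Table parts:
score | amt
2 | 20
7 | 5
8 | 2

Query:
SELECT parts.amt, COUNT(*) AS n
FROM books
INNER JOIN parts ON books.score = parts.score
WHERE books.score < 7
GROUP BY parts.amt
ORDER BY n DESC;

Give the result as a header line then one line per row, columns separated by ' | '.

== RESULT ==
parts.amt | n
20 | 1

Derivation:
After JOIN parts (2 rows):
books.score | books.city | parts.score | parts.amt
7 | DEN | 7 | 5
2 | MIA | 2 | 20
After WHERE (1 rows):
books.score | books.city | parts.score | parts.amt
2 | MIA | 2 | 20
After GROUP BY (1 rows):
parts.amt | n
20 | 1
After ORDER BY (1 rows):
parts.amt | n
20 | 1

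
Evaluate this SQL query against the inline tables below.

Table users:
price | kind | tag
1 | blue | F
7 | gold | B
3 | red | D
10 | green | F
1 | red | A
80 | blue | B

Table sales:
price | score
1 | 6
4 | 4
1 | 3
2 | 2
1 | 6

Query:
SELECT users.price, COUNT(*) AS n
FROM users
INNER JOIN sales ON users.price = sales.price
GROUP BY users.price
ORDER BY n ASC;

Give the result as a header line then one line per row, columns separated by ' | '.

== RESULT ==
users.price | n
1 | 6

Derivation:
After JOIN sales (6 rows):
users.price | users.kind | users.tag | sales.price | sales.score
1 | blue | F | 1 | 6
1 | blue | F | 1 | 3
1 | blue | F | 1 | 6
1 | red | A | 1 | 6
1 | red | A | 1 | 3
1 | red | A | 1 | 6
After GROUP BY (1 rows):
users.price | n
1 | 6
After ORDER BY (1 rows):
users.price | n
1 | 6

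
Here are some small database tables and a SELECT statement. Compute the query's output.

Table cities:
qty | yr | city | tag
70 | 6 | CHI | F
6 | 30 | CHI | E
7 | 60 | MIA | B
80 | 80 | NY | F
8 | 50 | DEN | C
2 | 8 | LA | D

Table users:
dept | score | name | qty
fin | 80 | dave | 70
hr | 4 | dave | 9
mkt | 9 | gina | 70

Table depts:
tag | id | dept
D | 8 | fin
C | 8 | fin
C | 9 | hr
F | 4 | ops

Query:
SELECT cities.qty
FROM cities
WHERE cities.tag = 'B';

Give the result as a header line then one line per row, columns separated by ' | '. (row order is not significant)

== RESULT ==
cities.qty
7

Derivation:
After WHERE (1 rows):
cities.qty | cities.yr | cities.city | cities.tag
7 | 60 | MIA | B
After SELECT (1 rows):
cities.qty
7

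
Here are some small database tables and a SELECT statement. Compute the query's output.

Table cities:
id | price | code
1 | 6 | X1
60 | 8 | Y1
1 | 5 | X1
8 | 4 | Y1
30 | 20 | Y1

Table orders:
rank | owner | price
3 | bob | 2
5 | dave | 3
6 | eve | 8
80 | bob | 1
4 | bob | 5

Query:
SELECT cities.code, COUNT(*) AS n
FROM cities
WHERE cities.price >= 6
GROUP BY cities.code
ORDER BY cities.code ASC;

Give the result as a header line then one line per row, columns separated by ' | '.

After WHERE (3 rows):
cities.id | cities.price | cities.code
1 | 6 | X1
60 | 8 | Y1
30 | 20 | Y1
After GROUP BY (2 rows):
cities.code | n
X1 | 1
Y1 | 2
After ORDER BY (2 rows):
cities.code | n
X1 | 1
Y1 | 2

== RESULT ==
cities.code | n
X1 | 1
Y1 | 2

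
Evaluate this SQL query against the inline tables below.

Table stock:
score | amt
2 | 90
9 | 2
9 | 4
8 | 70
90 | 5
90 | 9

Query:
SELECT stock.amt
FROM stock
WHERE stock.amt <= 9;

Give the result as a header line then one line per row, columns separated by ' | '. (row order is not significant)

== RESULT ==
stock.amt
2
4
5
9

Derivation:
After WHERE (4 rows):
stock.score | stock.amt
9 | 2
9 | 4
90 | 5
90 | 9
After SELECT (4 rows):
stock.amt
2
4
5
9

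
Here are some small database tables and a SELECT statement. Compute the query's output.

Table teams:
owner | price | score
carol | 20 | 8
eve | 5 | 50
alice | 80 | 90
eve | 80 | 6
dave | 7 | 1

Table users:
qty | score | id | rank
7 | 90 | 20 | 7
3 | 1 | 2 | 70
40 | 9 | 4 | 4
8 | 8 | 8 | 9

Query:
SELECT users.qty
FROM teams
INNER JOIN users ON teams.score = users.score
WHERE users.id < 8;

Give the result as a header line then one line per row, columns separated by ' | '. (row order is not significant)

After JOIN users (3 rows):
teams.owner | teams.price | teams.score | users.qty | users.score | users.id | users.rank
carol | 20 | 8 | 8 | 8 | 8 | 9
alice | 80 | 90 | 7 | 90 | 20 | 7
dave | 7 | 1 | 3 | 1 | 2 | 70
After WHERE (1 rows):
teams.owner | teams.price | teams.score | users.qty | users.score | users.id | users.rank
dave | 7 | 1 | 3 | 1 | 2 | 70
After SELECT (1 rows):
users.qty
3

== RESULT ==
users.qty
3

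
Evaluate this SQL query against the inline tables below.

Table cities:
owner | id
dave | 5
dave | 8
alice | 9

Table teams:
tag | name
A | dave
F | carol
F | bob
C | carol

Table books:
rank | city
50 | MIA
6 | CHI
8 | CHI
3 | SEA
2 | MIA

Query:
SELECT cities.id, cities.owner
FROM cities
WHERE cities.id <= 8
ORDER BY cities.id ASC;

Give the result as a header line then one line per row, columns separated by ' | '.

After WHERE (2 rows):
cities.owner | cities.id
dave | 5
dave | 8
After SELECT (2 rows):
cities.id | cities.owner
5 | dave
8 | dave
After ORDER BY (2 rows):
cities.id | cities.owner
5 | dave
8 | dave

== RESULT ==
cities.id | cities.owner
5 | dave
8 | dave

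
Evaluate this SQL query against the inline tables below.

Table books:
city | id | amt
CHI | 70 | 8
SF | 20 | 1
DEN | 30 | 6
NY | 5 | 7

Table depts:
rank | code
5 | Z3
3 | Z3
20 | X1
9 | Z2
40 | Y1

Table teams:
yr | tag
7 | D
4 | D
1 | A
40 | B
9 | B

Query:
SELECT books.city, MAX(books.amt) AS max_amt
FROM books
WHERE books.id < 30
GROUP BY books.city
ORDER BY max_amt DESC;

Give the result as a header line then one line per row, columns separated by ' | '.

== RESULT ==
books.city | max_amt
NY | 7
SF | 1

Derivation:
After WHERE (2 rows):
books.city | books.id | books.amt
SF | 20 | 1
NY | 5 | 7
After GROUP BY (2 rows):
books.city | max_amt
SF | 1
NY | 7
After ORDER BY (2 rows):
books.city | max_amt
NY | 7
SF | 1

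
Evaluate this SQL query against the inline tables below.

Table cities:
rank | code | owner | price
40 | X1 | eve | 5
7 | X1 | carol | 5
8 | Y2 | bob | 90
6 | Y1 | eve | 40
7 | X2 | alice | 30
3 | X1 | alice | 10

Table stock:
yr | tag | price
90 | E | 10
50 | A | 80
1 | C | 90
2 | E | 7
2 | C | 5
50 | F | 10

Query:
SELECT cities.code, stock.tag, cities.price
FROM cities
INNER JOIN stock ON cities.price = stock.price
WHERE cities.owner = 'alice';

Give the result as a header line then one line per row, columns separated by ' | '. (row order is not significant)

== RESULT ==
cities.code | stock.tag | cities.price
X1 | E | 10
X1 | F | 10

Derivation:
After JOIN stock (5 rows):
cities.rank | cities.code | cities.owner | cities.price | stock.yr | stock.tag | stock.price
40 | X1 | eve | 5 | 2 | C | 5
7 | X1 | carol | 5 | 2 | C | 5
8 | Y2 | bob | 90 | 1 | C | 90
3 | X1 | alice | 10 | 90 | E | 10
3 | X1 | alice | 10 | 50 | F | 10
After WHERE (2 rows):
cities.rank | cities.code | cities.owner | cities.price | stock.yr | stock.tag | stock.price
3 | X1 | alice | 10 | 90 | E | 10
3 | X1 | alice | 10 | 50 | F | 10
After SELECT (2 rows):
cities.code | stock.tag | cities.price
X1 | E | 10
X1 | F | 10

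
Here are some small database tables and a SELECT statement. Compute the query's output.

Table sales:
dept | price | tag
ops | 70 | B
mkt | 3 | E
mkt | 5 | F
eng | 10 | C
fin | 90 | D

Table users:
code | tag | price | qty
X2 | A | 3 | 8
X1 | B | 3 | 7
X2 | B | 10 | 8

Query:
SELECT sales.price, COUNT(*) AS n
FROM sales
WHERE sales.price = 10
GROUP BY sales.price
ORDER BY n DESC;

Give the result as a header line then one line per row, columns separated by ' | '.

After WHERE (1 rows):
sales.dept | sales.price | sales.tag
eng | 10 | C
After GROUP BY (1 rows):
sales.price | n
10 | 1
After ORDER BY (1 rows):
sales.price | n
10 | 1

== RESULT ==
sales.price | n
10 | 1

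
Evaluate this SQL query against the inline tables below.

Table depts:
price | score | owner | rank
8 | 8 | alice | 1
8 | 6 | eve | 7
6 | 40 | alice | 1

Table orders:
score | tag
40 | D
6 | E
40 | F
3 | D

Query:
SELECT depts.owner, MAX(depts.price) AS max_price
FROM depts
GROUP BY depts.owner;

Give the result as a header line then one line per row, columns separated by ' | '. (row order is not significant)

After GROUP BY (2 rows):
depts.owner | max_price
alice | 8
eve | 8

== RESULT ==
depts.owner | max_price
alice | 8
eve | 8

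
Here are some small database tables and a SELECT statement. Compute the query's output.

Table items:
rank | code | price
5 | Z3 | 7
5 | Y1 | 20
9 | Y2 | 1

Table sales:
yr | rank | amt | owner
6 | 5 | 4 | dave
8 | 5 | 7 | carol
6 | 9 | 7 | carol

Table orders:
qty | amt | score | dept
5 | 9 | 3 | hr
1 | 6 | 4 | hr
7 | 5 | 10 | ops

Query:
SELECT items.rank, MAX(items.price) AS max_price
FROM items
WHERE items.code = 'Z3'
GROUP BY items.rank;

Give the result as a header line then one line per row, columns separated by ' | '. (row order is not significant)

After WHERE (1 rows):
items.rank | items.code | items.price
5 | Z3 | 7
After GROUP BY (1 rows):
items.rank | max_price
5 | 7

== RESULT ==
items.rank | max_price
5 | 7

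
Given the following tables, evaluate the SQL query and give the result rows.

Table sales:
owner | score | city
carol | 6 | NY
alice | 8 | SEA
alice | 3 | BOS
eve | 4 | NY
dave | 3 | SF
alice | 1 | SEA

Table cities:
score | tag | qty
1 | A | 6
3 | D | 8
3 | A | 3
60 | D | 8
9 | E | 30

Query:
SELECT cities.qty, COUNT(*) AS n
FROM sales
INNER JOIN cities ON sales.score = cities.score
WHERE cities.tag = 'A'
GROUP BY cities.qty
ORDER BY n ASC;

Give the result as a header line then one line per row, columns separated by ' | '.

After JOIN cities (5 rows):
sales.owner | sales.score | sales.city | cities.score | cities.tag | cities.qty
alice | 3 | BOS | 3 | D | 8
alice | 3 | BOS | 3 | A | 3
dave | 3 | SF | 3 | D | 8
dave | 3 | SF | 3 | A | 3
alice | 1 | SEA | 1 | A | 6
After WHERE (3 rows):
sales.owner | sales.score | sales.city | cities.score | cities.tag | cities.qty
alice | 3 | BOS | 3 | A | 3
dave | 3 | SF | 3 | A | 3
alice | 1 | SEA | 1 | A | 6
After GROUP BY (2 rows):
cities.qty | n
3 | 2
6 | 1
After ORDER BY (2 rows):
cities.qty | n
6 | 1
3 | 2

== RESULT ==
cities.qty | n
6 | 1
3 | 2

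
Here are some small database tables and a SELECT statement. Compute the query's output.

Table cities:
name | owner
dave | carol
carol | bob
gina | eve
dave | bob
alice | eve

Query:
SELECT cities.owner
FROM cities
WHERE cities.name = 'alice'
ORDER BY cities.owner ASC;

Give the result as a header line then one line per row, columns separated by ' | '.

== RESULT ==
cities.owner
eve

Derivation:
After WHERE (1 rows):
cities.name | cities.owner
alice | eve
After SELECT (1 rows):
cities.owner
eve
After ORDER BY (1 rows):
cities.owner
eve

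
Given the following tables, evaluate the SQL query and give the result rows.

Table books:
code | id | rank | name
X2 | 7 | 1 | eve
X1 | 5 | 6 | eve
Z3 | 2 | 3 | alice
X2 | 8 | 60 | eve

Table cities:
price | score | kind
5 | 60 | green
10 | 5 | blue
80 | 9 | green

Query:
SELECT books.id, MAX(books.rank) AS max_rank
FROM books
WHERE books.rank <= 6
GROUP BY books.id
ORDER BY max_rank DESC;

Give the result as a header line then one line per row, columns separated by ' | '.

== RESULT ==
books.id | max_rank
5 | 6
2 | 3
7 | 1

Derivation:
After WHERE (3 rows):
books.code | books.id | books.rank | books.name
X2 | 7 | 1 | eve
X1 | 5 | 6 | eve
Z3 | 2 | 3 | alice
After GROUP BY (3 rows):
books.id | max_rank
7 | 1
5 | 6
2 | 3
After ORDER BY (3 rows):
books.id | max_rank
5 | 6
2 | 3
7 | 1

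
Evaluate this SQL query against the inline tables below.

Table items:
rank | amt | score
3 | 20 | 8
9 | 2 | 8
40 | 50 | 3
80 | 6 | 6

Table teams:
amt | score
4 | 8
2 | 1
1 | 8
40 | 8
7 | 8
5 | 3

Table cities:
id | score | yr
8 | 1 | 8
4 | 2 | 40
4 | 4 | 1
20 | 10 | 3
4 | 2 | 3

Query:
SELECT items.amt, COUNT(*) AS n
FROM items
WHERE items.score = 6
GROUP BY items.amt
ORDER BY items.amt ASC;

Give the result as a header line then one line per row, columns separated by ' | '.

== RESULT ==
items.amt | n
6 | 1

Derivation:
After WHERE (1 rows):
items.rank | items.amt | items.score
80 | 6 | 6
After GROUP BY (1 rows):
items.amt | n
6 | 1
After ORDER BY (1 rows):
items.amt | n
6 | 1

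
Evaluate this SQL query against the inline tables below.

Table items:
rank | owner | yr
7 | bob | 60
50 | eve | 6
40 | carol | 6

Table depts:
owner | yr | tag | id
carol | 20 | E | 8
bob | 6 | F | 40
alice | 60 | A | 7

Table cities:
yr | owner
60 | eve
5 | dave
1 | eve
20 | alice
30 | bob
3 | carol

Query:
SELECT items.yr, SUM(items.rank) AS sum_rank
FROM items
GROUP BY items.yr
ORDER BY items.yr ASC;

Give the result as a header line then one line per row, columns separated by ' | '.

After GROUP BY (2 rows):
items.yr | sum_rank
60 | 7
6 | 90
After ORDER BY (2 rows):
items.yr | sum_rank
6 | 90
60 | 7

== RESULT ==
items.yr | sum_rank
6 | 90
60 | 7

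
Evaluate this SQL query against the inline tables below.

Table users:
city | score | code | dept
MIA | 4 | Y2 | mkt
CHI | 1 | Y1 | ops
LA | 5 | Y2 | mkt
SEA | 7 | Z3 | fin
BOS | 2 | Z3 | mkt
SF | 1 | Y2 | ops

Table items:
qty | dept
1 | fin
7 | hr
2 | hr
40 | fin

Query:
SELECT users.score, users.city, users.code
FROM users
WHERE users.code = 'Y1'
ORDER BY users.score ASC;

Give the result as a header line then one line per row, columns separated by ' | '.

== RESULT ==
users.score | users.city | users.code
1 | CHI | Y1

Derivation:
After WHERE (1 rows):
users.city | users.score | users.code | users.dept
CHI | 1 | Y1 | ops
After SELECT (1 rows):
users.score | users.city | users.code
1 | CHI | Y1
After ORDER BY (1 rows):
users.score | users.city | users.code
1 | CHI | Y1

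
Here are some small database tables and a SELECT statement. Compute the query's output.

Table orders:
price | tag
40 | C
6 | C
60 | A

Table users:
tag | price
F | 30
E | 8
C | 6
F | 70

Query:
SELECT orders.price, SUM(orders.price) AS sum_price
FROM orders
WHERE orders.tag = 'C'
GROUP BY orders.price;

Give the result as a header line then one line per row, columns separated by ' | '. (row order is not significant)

After WHERE (2 rows):
orders.price | orders.tag
40 | C
6 | C
After GROUP BY (2 rows):
orders.price | sum_price
40 | 40
6 | 6

== RESULT ==
orders.price | sum_price
40 | 40
6 | 6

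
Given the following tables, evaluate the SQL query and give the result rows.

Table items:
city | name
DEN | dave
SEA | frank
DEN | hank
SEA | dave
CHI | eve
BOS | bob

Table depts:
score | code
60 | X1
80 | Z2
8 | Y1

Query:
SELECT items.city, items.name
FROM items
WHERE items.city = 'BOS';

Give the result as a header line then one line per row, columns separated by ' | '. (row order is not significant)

After WHERE (1 rows):
items.city | items.name
BOS | bob
After SELECT (1 rows):
items.city | items.name
BOS | bob

== RESULT ==
items.city | items.name
BOS | bob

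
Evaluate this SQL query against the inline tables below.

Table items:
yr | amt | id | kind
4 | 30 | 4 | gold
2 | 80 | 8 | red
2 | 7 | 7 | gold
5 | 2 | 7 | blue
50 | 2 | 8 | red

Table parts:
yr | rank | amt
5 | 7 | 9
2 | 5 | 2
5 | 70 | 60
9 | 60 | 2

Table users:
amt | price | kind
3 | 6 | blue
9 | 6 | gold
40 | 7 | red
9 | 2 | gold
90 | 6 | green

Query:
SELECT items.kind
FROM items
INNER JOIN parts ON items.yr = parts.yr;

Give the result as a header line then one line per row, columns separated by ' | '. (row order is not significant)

After JOIN parts (4 rows):
items.yr | items.amt | items.id | items.kind | parts.yr | parts.rank | parts.amt
2 | 80 | 8 | red | 2 | 5 | 2
2 | 7 | 7 | gold | 2 | 5 | 2
5 | 2 | 7 | blue | 5 | 7 | 9
5 | 2 | 7 | blue | 5 | 70 | 60
After SELECT (4 rows):
items.kind
red
gold
blue
blue

== RESULT ==
items.kind
red
gold
blue
blue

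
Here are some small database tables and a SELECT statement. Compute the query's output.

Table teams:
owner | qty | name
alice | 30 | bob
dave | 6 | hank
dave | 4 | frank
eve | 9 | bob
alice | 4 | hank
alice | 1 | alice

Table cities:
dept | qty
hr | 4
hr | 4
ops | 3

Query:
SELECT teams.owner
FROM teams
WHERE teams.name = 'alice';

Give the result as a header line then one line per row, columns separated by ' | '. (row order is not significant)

After WHERE (1 rows):
teams.owner | teams.qty | teams.name
alice | 1 | alice
After SELECT (1 rows):
teams.owner
alice

== RESULT ==
teams.owner
alice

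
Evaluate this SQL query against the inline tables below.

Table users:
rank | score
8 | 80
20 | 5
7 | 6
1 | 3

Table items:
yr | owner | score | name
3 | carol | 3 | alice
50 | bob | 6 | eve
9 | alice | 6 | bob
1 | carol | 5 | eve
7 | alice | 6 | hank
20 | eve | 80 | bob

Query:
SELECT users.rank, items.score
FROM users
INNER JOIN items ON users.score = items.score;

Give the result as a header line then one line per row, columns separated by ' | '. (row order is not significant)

== RESULT ==
users.rank | items.score
8 | 80
20 | 5
7 | 6
7 | 6
7 | 6
1 | 3

Derivation:
After JOIN items (6 rows):
users.rank | users.score | items.yr | items.owner | items.score | items.name
8 | 80 | 20 | eve | 80 | bob
20 | 5 | 1 | carol | 5 | eve
7 | 6 | 50 | bob | 6 | eve
7 | 6 | 9 | alice | 6 | bob
7 | 6 | 7 | alice | 6 | hank
1 | 3 | 3 | carol | 3 | alice
After SELECT (6 rows):
users.rank | items.score
8 | 80
20 | 5
7 | 6
7 | 6
7 | 6
1 | 3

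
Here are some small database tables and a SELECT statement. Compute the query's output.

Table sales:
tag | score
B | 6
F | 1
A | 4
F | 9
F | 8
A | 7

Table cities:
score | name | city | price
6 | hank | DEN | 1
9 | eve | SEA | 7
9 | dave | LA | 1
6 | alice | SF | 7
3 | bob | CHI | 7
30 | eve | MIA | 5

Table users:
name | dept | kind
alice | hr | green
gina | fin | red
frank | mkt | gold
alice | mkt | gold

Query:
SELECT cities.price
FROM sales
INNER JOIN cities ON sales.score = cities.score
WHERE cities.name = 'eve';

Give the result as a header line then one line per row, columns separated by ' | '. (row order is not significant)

== RESULT ==
cities.price
7

Derivation:
After JOIN cities (4 rows):
sales.tag | sales.score | cities.score | cities.name | cities.city | cities.price
B | 6 | 6 | hank | DEN | 1
B | 6 | 6 | alice | SF | 7
F | 9 | 9 | eve | SEA | 7
F | 9 | 9 | dave | LA | 1
After WHERE (1 rows):
sales.tag | sales.score | cities.score | cities.name | cities.city | cities.price
F | 9 | 9 | eve | SEA | 7
After SELECT (1 rows):
cities.price
7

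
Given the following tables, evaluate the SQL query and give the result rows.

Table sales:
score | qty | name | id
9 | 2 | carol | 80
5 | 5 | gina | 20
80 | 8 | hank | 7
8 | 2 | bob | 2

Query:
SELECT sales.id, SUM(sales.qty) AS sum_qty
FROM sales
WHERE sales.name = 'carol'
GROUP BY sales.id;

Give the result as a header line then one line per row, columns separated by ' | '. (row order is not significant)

== RESULT ==
sales.id | sum_qty
80 | 2

Derivation:
After WHERE (1 rows):
sales.score | sales.qty | sales.name | sales.id
9 | 2 | carol | 80
After GROUP BY (1 rows):
sales.id | sum_qty
80 | 2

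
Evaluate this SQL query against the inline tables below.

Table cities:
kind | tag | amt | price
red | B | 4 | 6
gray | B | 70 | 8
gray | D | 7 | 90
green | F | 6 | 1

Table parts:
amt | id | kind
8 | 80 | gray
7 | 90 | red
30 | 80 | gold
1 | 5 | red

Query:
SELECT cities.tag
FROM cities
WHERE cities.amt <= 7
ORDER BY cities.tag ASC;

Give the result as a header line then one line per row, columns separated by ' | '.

== RESULT ==
cities.tag
B
D
F

Derivation:
After WHERE (3 rows):
cities.kind | cities.tag | cities.amt | cities.price
red | B | 4 | 6
gray | D | 7 | 90
green | F | 6 | 1
After SELECT (3 rows):
cities.tag
B
D
F
After ORDER BY (3 rows):
cities.tag
B
D
F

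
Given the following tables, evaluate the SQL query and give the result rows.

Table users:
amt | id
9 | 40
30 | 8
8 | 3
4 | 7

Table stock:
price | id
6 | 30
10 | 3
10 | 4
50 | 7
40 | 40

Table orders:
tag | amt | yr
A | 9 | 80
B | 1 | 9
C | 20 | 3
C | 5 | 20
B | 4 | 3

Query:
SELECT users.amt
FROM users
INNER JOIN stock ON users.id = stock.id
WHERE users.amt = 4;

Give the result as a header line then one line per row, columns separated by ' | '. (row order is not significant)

After JOIN stock (3 rows):
users.amt | users.id | stock.price | stock.id
9 | 40 | 40 | 40
8 | 3 | 10 | 3
4 | 7 | 50 | 7
After WHERE (1 rows):
users.amt | users.id | stock.price | stock.id
4 | 7 | 50 | 7
After SELECT (1 rows):
users.amt
4

== RESULT ==
users.amt
4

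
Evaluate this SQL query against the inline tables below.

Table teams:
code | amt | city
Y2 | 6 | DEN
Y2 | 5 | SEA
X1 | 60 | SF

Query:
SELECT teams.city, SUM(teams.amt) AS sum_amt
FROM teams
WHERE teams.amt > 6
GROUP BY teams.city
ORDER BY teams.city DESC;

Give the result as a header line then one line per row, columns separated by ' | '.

== RESULT ==
teams.city | sum_amt
SF | 60

Derivation:
After WHERE (1 rows):
teams.code | teams.amt | teams.city
X1 | 60 | SF
After GROUP BY (1 rows):
teams.city | sum_amt
SF | 60
After ORDER BY (1 rows):
teams.city | sum_amt
SF | 60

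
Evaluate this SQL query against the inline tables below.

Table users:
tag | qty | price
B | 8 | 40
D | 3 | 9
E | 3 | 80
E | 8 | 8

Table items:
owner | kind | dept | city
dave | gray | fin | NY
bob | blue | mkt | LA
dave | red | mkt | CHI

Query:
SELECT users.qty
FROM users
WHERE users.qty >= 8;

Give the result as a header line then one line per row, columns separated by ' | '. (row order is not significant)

After WHERE (2 rows):
users.tag | users.qty | users.price
B | 8 | 40
E | 8 | 8
After SELECT (2 rows):
users.qty
8
8

== RESULT ==
users.qty
8
8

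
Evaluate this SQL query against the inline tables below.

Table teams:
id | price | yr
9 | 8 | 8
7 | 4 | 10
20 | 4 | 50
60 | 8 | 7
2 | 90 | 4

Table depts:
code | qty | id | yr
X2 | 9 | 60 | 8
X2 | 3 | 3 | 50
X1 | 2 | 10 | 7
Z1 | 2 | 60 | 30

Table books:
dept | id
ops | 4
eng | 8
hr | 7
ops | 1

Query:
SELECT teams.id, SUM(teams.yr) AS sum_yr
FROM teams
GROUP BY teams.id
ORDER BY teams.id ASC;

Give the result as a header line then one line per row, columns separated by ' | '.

== RESULT ==
teams.id | sum_yr
2 | 4
7 | 10
9 | 8
20 | 50
60 | 7

Derivation:
After GROUP BY (5 rows):
teams.id | sum_yr
9 | 8
7 | 10
20 | 50
60 | 7
2 | 4
After ORDER BY (5 rows):
teams.id | sum_yr
2 | 4
7 | 10
9 | 8
20 | 50
60 | 7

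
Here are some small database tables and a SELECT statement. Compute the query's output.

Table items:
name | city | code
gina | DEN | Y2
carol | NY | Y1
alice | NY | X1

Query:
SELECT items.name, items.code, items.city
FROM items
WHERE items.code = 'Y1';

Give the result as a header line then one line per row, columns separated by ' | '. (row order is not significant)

== RESULT ==
items.name | items.code | items.city
carol | Y1 | NY

Derivation:
After WHERE (1 rows):
items.name | items.city | items.code
carol | NY | Y1
After SELECT (1 rows):
items.name | items.code | items.city
carol | Y1 | NY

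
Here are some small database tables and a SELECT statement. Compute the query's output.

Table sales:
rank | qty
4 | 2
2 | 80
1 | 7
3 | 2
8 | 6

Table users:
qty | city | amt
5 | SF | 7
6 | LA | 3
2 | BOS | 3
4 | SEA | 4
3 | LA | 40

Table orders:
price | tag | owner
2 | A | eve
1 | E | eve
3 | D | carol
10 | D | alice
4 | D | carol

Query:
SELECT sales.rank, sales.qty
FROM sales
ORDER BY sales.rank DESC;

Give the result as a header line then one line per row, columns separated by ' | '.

== RESULT ==
sales.rank | sales.qty
8 | 6
4 | 2
3 | 2
2 | 80
1 | 7

Derivation:
After SELECT (5 rows):
sales.rank | sales.qty
4 | 2
2 | 80
1 | 7
3 | 2
8 | 6
After ORDER BY (5 rows):
sales.rank | sales.qty
8 | 6
4 | 2
3 | 2
2 | 80
1 | 7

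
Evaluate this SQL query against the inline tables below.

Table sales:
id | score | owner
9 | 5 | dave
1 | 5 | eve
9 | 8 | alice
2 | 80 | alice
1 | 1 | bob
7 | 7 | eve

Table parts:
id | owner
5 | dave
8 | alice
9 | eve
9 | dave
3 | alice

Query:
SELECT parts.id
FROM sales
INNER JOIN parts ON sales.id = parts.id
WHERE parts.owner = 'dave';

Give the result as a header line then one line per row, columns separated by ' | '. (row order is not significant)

After JOIN parts (4 rows):
sales.id | sales.score | sales.owner | parts.id | parts.owner
9 | 5 | dave | 9 | eve
9 | 5 | dave | 9 | dave
9 | 8 | alice | 9 | eve
9 | 8 | alice | 9 | dave
After WHERE (2 rows):
sales.id | sales.score | sales.owner | parts.id | parts.owner
9 | 5 | dave | 9 | dave
9 | 8 | alice | 9 | dave
After SELECT (2 rows):
parts.id
9
9

== RESULT ==
parts.id
9
9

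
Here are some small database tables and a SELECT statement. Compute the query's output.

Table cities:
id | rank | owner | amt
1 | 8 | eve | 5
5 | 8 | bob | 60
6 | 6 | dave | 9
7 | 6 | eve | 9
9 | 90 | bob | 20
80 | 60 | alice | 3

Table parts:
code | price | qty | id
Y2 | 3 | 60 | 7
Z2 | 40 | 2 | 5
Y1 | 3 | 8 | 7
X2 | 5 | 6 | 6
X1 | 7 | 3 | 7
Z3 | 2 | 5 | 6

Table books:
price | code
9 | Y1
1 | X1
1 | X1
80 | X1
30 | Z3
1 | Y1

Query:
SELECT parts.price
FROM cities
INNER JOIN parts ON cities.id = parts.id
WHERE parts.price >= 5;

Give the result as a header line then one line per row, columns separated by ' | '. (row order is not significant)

After JOIN parts (6 rows):
cities.id | cities.rank | cities.owner | cities.amt | parts.code | parts.price | parts.qty | parts.id
5 | 8 | bob | 60 | Z2 | 40 | 2 | 5
6 | 6 | dave | 9 | X2 | 5 | 6 | 6
6 | 6 | dave | 9 | Z3 | 2 | 5 | 6
7 | 6 | eve | 9 | Y2 | 3 | 60 | 7
7 | 6 | eve | 9 | Y1 | 3 | 8 | 7
7 | 6 | eve | 9 | X1 | 7 | 3 | 7
After WHERE (3 rows):
cities.id | cities.rank | cities.owner | cities.amt | parts.code | parts.price | parts.qty | parts.id
5 | 8 | bob | 60 | Z2 | 40 | 2 | 5
6 | 6 | dave | 9 | X2 | 5 | 6 | 6
7 | 6 | eve | 9 | X1 | 7 | 3 | 7
After SELECT (3 rows):
parts.price
40
5
7

== RESULT ==
parts.price
40
5
7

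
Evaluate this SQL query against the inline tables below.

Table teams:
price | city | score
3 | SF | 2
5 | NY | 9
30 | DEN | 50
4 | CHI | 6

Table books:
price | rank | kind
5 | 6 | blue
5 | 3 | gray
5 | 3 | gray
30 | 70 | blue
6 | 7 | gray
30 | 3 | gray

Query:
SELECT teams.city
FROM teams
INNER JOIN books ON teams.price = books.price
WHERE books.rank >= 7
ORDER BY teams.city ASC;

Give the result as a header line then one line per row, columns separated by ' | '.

After JOIN books (5 rows):
teams.price | teams.city | teams.score | books.price | books.rank | books.kind
5 | NY | 9 | 5 | 6 | blue
5 | NY | 9 | 5 | 3 | gray
5 | NY | 9 | 5 | 3 | gray
30 | DEN | 50 | 30 | 70 | blue
30 | DEN | 50 | 30 | 3 | gray
After WHERE (1 rows):
teams.price | teams.city | teams.score | books.price | books.rank | books.kind
30 | DEN | 50 | 30 | 70 | blue
After SELECT (1 rows):
teams.city
DEN
After ORDER BY (1 rows):
teams.city
DEN

== RESULT ==
teams.city
DEN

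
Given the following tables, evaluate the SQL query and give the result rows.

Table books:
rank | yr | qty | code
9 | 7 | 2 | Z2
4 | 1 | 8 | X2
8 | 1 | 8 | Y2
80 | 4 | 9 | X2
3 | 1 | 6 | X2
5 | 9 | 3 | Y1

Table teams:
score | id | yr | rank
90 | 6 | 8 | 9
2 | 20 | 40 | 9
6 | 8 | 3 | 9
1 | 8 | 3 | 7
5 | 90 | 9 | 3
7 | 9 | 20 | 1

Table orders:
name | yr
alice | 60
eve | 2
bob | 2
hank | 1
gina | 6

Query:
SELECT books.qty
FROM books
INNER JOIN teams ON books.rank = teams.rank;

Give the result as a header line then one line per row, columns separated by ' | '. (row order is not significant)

== RESULT ==
books.qty
2
2
2
6

Derivation:
After JOIN teams (4 rows):
books.rank | books.yr | books.qty | books.code | teams.score | teams.id | teams.yr | teams.rank
9 | 7 | 2 | Z2 | 90 | 6 | 8 | 9
9 | 7 | 2 | Z2 | 2 | 20 | 40 | 9
9 | 7 | 2 | Z2 | 6 | 8 | 3 | 9
3 | 1 | 6 | X2 | 5 | 90 | 9 | 3
After SELECT (4 rows):
books.qty
2
2
2
6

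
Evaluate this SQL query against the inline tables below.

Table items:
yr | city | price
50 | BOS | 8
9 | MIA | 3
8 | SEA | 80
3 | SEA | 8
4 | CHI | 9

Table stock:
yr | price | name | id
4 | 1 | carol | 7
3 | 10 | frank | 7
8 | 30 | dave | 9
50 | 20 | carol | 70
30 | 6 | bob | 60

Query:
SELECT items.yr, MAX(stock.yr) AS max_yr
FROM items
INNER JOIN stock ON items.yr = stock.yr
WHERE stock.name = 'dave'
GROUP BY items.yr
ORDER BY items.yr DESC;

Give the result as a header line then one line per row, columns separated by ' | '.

After JOIN stock (4 rows):
items.yr | items.city | items.price | stock.yr | stock.price | stock.name | stock.id
50 | BOS | 8 | 50 | 20 | carol | 70
8 | SEA | 80 | 8 | 30 | dave | 9
3 | SEA | 8 | 3 | 10 | frank | 7
4 | CHI | 9 | 4 | 1 | carol | 7
After WHERE (1 rows):
items.yr | items.city | items.price | stock.yr | stock.price | stock.name | stock.id
8 | SEA | 80 | 8 | 30 | dave | 9
After GROUP BY (1 rows):
items.yr | max_yr
8 | 8
After ORDER BY (1 rows):
items.yr | max_yr
8 | 8

== RESULT ==
items.yr | max_yr
8 | 8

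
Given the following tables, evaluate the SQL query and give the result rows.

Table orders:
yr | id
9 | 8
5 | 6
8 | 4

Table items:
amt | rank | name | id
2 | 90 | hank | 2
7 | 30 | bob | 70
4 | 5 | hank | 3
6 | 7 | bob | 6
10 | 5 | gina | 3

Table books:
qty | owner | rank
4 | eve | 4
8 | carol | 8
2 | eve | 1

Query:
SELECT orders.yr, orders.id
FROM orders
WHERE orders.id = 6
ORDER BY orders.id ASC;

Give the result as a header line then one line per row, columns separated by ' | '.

After WHERE (1 rows):
orders.yr | orders.id
5 | 6
After SELECT (1 rows):
orders.yr | orders.id
5 | 6
After ORDER BY (1 rows):
orders.yr | orders.id
5 | 6

== RESULT ==
orders.yr | orders.id
5 | 6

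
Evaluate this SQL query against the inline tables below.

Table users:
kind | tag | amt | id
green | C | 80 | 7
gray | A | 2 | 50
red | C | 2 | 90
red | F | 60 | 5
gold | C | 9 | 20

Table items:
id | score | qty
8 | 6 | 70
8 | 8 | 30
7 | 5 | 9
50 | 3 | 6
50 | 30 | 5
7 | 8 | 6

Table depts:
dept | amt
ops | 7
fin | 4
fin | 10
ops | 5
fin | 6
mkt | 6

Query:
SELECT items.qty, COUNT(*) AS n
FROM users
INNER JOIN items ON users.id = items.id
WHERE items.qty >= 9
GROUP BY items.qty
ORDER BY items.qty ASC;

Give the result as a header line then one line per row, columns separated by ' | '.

After JOIN items (4 rows):
users.kind | users.tag | users.amt | users.id | items.id | items.score | items.qty
green | C | 80 | 7 | 7 | 5 | 9
green | C | 80 | 7 | 7 | 8 | 6
gray | A | 2 | 50 | 50 | 3 | 6
gray | A | 2 | 50 | 50 | 30 | 5
After WHERE (1 rows):
users.kind | users.tag | users.amt | users.id | items.id | items.score | items.qty
green | C | 80 | 7 | 7 | 5 | 9
After GROUP BY (1 rows):
items.qty | n
9 | 1
After ORDER BY (1 rows):
items.qty | n
9 | 1

== RESULT ==
items.qty | n
9 | 1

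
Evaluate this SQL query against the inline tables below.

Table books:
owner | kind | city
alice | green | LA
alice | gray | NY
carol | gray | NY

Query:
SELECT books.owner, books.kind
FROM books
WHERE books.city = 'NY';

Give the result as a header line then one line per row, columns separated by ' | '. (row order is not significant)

After WHERE (2 rows):
books.owner | books.kind | books.city
alice | gray | NY
carol | gray | NY
After SELECT (2 rows):
books.owner | books.kind
alice | gray
carol | gray

== RESULT ==
books.owner | books.kind
alice | gray
carol | gray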